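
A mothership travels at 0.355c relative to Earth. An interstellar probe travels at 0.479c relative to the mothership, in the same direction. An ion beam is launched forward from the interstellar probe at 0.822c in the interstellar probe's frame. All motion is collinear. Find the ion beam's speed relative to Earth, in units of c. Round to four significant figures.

Compose velocities in two stages. Stage 1 (into S'): u₁ = (0.822+0.479)/(1+0.822×0.479) = 0.93346.
Stage 2 (into S): u = (0.93346+0.355)/(1+0.93346×0.355) = 0.96776, so the speed is 0.9678c.

0.9678c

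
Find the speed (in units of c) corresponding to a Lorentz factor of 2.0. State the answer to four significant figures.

0.8660c

β = √(1 − 1/γ²) = √(1 − 1/4) = √0.75 = 0.8660.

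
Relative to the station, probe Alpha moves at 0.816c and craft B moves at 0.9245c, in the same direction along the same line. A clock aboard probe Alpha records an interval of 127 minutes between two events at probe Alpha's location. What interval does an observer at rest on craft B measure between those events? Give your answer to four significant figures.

141.6 minutes

Transform probe Alpha's velocity into craft B's frame: (0.816 − 0.9245)/(1 − 0.816·0.9245) = −0.1085/0.245608, so the relative speed is 0.44176c.
γ for this relative speed: γ = 1/√(1 − 0.195152) = 1.1147.
Probe Alpha's interval is proper; time dilation gives Δt_B = γΔτ = 1.1147 × 127 minutes = 141.6 minutes.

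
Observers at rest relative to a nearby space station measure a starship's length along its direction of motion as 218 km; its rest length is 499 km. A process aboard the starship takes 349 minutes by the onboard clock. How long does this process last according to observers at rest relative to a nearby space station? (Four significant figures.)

From L = L₀/γ: γ = 499/218 = 2.28899.
Δt = γΔτ = 2.28899 × 349 = 798.9 minutes.

798.9 minutes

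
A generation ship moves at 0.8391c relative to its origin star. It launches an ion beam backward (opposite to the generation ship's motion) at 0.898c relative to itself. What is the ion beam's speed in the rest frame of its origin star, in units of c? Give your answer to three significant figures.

In units of c, u = (u' + v)/(1 + u'v) with u' = −0.898 and v = 0.8391.
Numerator: −0.898 + 0.8391 = −0.0589. Denominator: 1 + (−0.898)(0.8391) = 0.2464882.
u = −0.0589/0.2464882 = −0.23896, so the speed is 0.239c.

0.239c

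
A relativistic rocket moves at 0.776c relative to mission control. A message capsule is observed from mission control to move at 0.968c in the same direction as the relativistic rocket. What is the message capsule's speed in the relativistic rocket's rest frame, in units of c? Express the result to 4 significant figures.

0.7716c

Transform to the relativistic rocket's frame: u' = (u − v)/(1 − uv/c²).
u' = (0.968 − 0.776)/(1 − 0.968×0.776) = 0.192/0.248832 = 0.7716.
Speed in the relativistic rocket's frame: 0.7716c (in the same direction).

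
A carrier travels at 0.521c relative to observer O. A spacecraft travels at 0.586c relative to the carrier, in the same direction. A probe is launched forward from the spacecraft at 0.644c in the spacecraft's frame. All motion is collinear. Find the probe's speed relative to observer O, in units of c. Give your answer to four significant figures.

First combine the probe and spacecraft (S''→S'): u₁ = (0.644 + 0.586)/(1 + 0.644×0.586) = 1.23/1.377384 = 0.893.
Then combine with the carrier (S'→S): u = (0.893 + 0.521)/(1 + 0.893×0.521) = 1.414/1.465253 = 0.96502.

0.9650c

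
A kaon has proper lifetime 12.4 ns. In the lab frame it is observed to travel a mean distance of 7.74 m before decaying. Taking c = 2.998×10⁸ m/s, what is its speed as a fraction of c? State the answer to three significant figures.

Let x = d/(cτ) = 7.740 m / (2.998×10⁸ m/s × 1.240×10^-8 s) = 2.082. Since d = βγcτ, x = βγ = β/√(1−β²).
Solving: β² = x²/(1+x²) = 4.33472/5.33472 = 0.812549, so β = 0.901.

0.901c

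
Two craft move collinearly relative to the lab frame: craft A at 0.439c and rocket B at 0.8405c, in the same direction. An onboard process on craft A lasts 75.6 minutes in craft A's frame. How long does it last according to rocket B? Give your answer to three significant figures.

98.0 minutes

Speed of craft A in rocket B's frame: u = (v_A − v_B)/(1 − v_A v_B/c²) = (0.439 − 0.8405)/(1 − 0.439×0.8405) = −0.4015/0.6310205 = −0.63627; |u| = 0.63627c.
γ for this relative speed: γ = 1/√(1 − 0.40484) = 1.2962.
Craft A's interval is proper; time dilation gives Δt_B = γΔτ = 1.2962 × 75.6 minutes = 98.0 minutes.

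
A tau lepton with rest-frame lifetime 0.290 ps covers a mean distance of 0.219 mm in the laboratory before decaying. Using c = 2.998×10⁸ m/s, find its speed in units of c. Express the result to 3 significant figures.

0.929c

d = βγcτ ⇒ βγ = d/(cτ) = 2.190×10^-4 m / (8.6942×10^-5 m) = 2.5189.
β = (βγ)/√(1+(βγ)²) = 2.5189/√7.34486 = 0.929.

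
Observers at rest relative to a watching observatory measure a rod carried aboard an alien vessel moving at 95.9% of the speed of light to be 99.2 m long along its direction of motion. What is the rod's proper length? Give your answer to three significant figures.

350 m

Lorentz factor: γ = (1 − 0.919681)^(−1/2) = 3.5285.
Proper length: L₀ = γ·L = 3.5285 × 99.2 = 350 m.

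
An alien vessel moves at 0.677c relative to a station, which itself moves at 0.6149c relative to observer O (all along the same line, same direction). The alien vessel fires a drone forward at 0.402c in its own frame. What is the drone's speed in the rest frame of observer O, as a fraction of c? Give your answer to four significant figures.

0.9616c

Compose velocities in two stages. Stage 1 (into S'): u₁ = (0.402+0.677)/(1+0.402×0.677) = 0.84817.
Stage 2 (into S): u = (0.84817+0.6149)/(1+0.84817×0.6149) = 0.96157, so the speed is 0.9616c.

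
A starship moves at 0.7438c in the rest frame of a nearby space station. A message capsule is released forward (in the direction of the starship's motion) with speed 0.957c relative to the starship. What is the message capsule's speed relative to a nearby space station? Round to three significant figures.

In units of c, u = (u' + v)/(1 + u'v) with u' = 0.957 and v = 0.7438.
Numerator: 0.957 + 0.7438 = 1.7008. Denominator: 1 + (0.957)(0.7438) = 1.7118166.
u = 1.7008/1.7118166 = 0.99356, so the speed is 0.994c.

0.994c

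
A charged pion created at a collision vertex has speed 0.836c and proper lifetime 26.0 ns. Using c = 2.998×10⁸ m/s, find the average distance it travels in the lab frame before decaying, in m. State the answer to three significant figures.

With β = 0.836, γ = 1/√(1 − 0.836²) = 1/√0.301104 = 1.8224.
Lab-frame lifetime: Δt = γτ = 1.8224 × 26.0 ns = 47.382 ns.
Distance: d = vΔt = 0.836 × 2.998×10⁸ m/s × 4.7382×10^-8 s = 11.9 m.

11.9 m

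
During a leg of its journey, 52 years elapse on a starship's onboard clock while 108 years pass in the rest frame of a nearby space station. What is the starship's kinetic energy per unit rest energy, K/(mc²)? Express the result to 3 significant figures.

1.08

γ = Δt/Δτ = 108/52 = 2.07692.
K/(mc²) = γ − 1 = 2.07692 − 1 = 1.08.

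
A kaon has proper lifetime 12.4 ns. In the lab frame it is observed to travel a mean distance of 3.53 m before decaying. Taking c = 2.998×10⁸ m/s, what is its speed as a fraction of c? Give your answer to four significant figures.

Let x = d/(cτ) = 3.530 m / (2.998×10⁸ m/s × 1.240×10^-8 s) = 0.94956. Since d = βγcτ, x = βγ = β/√(1−β²).
Solving: β² = x²/(1+x²) = 0.901664/1.901664 = 0.474145, so β = 0.6886.

0.6886c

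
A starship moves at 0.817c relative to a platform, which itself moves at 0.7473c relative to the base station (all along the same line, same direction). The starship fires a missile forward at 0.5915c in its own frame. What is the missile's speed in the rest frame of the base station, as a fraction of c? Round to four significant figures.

Apply u = (u'+v)/(1+u'v) twice. Missile in the platform frame: (0.5915+0.817)/(1+0.5915·0.817) = 1.4085/1.4832555 = 0.9496c.
That velocity, transformed to the rest frame of the base station: (0.9496+0.7473)/(1+0.9496·0.7473) = 1.6969/1.70963608 = 0.99255c.

0.9926c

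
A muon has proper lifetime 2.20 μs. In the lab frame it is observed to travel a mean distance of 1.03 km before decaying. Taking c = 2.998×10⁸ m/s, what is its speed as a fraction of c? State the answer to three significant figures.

0.842c

Lab distance = (lab lifetime)·v = γτ·βc, so βγ = d/(cτ) = 1030/(2.998×10⁸ × 2.200×10^-6) = 1.5616.
With βγ = 1.5616: γ² = 1 + (βγ)² = 3.43859, and β = (βγ)/γ = 1.5616/1.85434 = 0.842.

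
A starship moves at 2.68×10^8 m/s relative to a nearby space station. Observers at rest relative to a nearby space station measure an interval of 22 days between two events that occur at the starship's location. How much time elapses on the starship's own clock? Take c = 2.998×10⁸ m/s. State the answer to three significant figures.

β = v/c = (2.68×10^8 m/s)/(2.998×10⁸ m/s) = 0.893929.
γ = 1/√(1 − β²) = 1/√(1 − 0.7991091) = 1/√0.2008909 = 1/0.448209 = 2.2311.
The starship's clock runs slow as seen from a nearby space station, so Δτ = Δt/γ = 22/2.2311 = 9.86 days.

9.86 days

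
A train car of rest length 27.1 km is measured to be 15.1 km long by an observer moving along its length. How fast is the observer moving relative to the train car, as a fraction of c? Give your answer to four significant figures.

0.8304c

Length contraction gives γ = L₀/L = 27.1/15.1 = 1.7947.
β = √(1 − 1/γ²) = √0.689532 = 0.8304.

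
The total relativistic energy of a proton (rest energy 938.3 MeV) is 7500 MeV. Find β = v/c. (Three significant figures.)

0.992

Total energy E = γmc² gives γ = 7500/938.3 = 7.9932.
Hence β = √(1 − 1/γ²) = √(1 − 0.0156516) = √0.9843484 = 0.992.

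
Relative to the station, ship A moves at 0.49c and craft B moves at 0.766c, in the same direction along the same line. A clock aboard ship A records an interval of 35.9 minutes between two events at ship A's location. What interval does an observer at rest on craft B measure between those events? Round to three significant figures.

The velocity of ship A relative to craft B is (0.49 − 0.766)c / (1 − 0.49×0.766) = −0.44184c; relative speed 0.44184c.
γ for this relative speed: γ = 1/√(1 − 0.195223) = 1.1147.
Ship A's interval is proper; time dilation gives Δt_B = γΔτ = 1.1147 × 35.9 minutes = 40.0 minutes.

40.0 minutes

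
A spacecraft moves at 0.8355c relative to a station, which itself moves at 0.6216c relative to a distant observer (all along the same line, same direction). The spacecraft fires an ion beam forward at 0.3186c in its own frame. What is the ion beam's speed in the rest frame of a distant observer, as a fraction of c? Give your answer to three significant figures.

0.979c

Apply u = (u'+v)/(1+u'v) twice. Ion beam in the station frame: (0.3186+0.8355)/(1+0.3186·0.8355) = 1.1541/1.2661903 = 0.91147c.
That velocity, transformed to the rest frame of a distant observer: (0.91147+0.6216)/(1+0.91147·0.6216) = 1.53307/1.566569752 = 0.97862c.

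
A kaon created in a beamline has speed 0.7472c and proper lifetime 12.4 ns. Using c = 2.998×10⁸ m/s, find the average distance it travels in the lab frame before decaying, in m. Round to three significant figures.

4.18 m

γ = 1/√(1 − β²) = 1/√(1 − 0.55830784) = 1/√0.44169216 = 1/0.664599 = 1.5047.
Lab-frame lifetime: Δt = γτ = 1.5047 × 12.4 ns = 18.658 ns.
Distance: d = vΔt = 0.7472 × 2.998×10⁸ m/s × 1.8658×10^-8 s = 4.18 m.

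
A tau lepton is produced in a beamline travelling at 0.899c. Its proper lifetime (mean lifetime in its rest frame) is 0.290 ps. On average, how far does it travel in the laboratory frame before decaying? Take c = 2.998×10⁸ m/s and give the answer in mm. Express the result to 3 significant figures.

β² = 0.808201, so γ = 1/√0.191799 = 2.2834.
Lab-frame lifetime: Δt = γτ = 2.2834 × 0.290 ps = 0.66219 ps.
Distance: d = vΔt = 0.899 × 2.998×10⁸ m/s × 6.6219×10^-13 s = 1.78×10^-4 m = 0.178 mm.

0.178 mm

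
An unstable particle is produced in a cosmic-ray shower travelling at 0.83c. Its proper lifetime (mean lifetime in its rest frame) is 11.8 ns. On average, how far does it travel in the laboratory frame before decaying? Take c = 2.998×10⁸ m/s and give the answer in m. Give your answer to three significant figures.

5.26 m

Lorentz factor: γ = (1 − 0.6889)^(−1/2) = 1.7929.
Lab-frame lifetime: Δt = γτ = 1.7929 × 11.8 ns = 21.156 ns.
Distance: d = vΔt = 0.83 × 2.998×10⁸ m/s × 2.1156×10^-8 s = 5.26 m.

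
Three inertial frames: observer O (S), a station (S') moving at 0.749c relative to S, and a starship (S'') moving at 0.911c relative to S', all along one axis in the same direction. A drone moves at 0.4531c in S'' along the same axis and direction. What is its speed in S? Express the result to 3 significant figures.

0.995c

First combine the drone and starship (S''→S'): u₁ = (0.4531 + 0.911)/(1 + 0.4531×0.911) = 1.3641/1.4127741 = 0.96555.
Then combine with the station (S'→S): u = (0.96555 + 0.749)/(1 + 0.96555×0.749) = 1.71455/1.72319695 = 0.99498.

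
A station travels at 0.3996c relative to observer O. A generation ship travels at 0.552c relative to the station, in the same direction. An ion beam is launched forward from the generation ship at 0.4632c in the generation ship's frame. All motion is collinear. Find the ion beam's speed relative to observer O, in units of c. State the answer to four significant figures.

0.9131c

Compose velocities in two stages. Stage 1 (into S'): u₁ = (0.4632+0.552)/(1+0.4632×0.552) = 0.80848.
Stage 2 (into S): u = (0.80848+0.3996)/(1+0.80848×0.3996) = 0.91309, so the speed is 0.9131c.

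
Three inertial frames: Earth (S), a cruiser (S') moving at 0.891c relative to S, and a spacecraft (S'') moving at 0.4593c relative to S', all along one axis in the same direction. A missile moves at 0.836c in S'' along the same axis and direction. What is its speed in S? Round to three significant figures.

Compose velocities in two stages. Stage 1 (into S'): u₁ = (0.836+0.4593)/(1+0.836×0.4593) = 0.93593.
Stage 2 (into S): u = (0.93593+0.891)/(1+0.93593×0.891) = 0.99619, so the speed is 0.996c.

0.996c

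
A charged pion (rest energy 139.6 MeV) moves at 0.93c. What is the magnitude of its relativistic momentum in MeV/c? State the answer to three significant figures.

Lorentz factor: γ = (1 − 0.8649)^(−1/2) = 2.7206.
Momentum: p = γβ·mc = 2.7206 × 0.93 × 139.6 MeV/c = 353 MeV/c.

353 MeV/c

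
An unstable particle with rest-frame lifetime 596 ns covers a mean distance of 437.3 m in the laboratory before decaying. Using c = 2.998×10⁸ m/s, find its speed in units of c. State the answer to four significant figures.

d = βγcτ ⇒ βγ = d/(cτ) = 437.3 m / (178.6808 m) = 2.4474.
β = (βγ)/√(1+(βγ)²) = 2.4474/√6.98977 = 0.9257.

0.9257c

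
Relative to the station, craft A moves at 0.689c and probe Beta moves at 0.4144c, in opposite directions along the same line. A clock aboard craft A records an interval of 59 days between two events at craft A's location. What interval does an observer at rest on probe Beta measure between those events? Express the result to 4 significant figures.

115.0 days

Transform craft A's velocity into probe Beta's frame: (0.689 + 0.4144)/(1 + 0.689·0.4144) = 1.1034/1.2855216, so the relative speed is 0.85833c.
γ for this relative speed: γ = 1/√(1 − 0.73673) = 1.9489.
Craft A's interval is proper; time dilation gives Δt_B = γΔτ = 1.9489 × 59 days = 115.0 days.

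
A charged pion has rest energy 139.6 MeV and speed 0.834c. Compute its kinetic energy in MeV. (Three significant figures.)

113 MeV

γ = 1/√(1 − β²) = 1/√(1 − 0.695556) = 1/√0.304444 = 1/0.551764 = 1.81237.
Kinetic energy: K = (γ − 1)mc² = (1.81237 − 1) × 139.6 MeV = 0.81237 × 139.6 = 113 MeV.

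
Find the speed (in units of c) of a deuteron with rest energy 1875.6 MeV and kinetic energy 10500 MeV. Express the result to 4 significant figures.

0.9884c

K = (γ−1)mc², so γ = 1 + 10500/1875.6 = 6.5982.
Then v/c = √(1 − γ⁻²) = √(1 − 0.0229694) = √0.9770306 = 0.9884.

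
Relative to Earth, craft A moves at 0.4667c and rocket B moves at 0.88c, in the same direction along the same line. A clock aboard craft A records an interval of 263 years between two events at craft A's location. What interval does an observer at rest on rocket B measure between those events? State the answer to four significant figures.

The velocity of craft A relative to rocket B is (0.4667 − 0.88)c / (1 − 0.4667×0.88) = −0.70134c; relative speed 0.70134c.
γ for this relative speed: γ = 1/√(1 − 0.491878) = 1.4029.
The clock on craft A records proper time, so rocket B measures Δt = γΔτ = 1.4029 × 263 = 369.0 years.

369.0 years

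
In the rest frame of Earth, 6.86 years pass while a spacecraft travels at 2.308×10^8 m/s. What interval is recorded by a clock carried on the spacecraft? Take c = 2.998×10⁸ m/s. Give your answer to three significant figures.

4.38 years

β = v/c = (2.308×10^8 m/s)/(2.998×10⁸ m/s) = 0.769847.
Lorentz factor: γ = (1 − 0.5926644)^(−1/2) = 1.5668.
The spacecraft's clock runs slow as seen from Earth, so Δτ = Δt/γ = 6.86/1.5668 = 4.38 years.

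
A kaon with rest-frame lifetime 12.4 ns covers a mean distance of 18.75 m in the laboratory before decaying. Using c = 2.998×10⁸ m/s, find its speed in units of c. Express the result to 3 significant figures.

0.981c

Let x = d/(cτ) = 18.75 m / (2.998×10⁸ m/s × 1.240×10^-8 s) = 5.0437. Since d = βγcτ, x = βγ = β/√(1−β²).
Solving: β² = x²/(1+x²) = 25.4389/26.4389 = 0.962177, so β = 0.981.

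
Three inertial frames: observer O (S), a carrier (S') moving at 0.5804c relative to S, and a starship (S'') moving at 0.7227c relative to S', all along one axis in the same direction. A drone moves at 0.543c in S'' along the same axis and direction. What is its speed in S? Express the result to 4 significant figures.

Apply u = (u'+v)/(1+u'v) twice. Drone in the carrier frame: (0.543+0.7227)/(1+0.543·0.7227) = 1.2657/1.3924261 = 0.90899c.
That velocity, transformed to the rest frame of observer O: (0.90899+0.5804)/(1+0.90899·0.5804) = 1.48939/1.527577796 = 0.975c.

0.9750c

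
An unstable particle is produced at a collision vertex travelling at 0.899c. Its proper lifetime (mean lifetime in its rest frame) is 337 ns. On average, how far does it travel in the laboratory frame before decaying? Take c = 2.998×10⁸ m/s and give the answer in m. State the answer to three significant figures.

With β = 0.899, γ = 1/√(1 − 0.899²) = 1/√0.191799 = 2.2834.
Lab-frame lifetime: Δt = γτ = 2.2834 × 337 ns = 769.51 ns.
Distance: d = vΔt = 0.899 × 2.998×10⁸ m/s × 7.6951×10^-7 s = 207 m.

207 m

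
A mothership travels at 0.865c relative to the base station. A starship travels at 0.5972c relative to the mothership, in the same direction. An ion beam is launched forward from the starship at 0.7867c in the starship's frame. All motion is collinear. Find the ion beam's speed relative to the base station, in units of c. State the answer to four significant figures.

0.9957c

Apply u = (u'+v)/(1+u'v) twice. Ion beam in the mothership frame: (0.7867+0.5972)/(1+0.7867·0.5972) = 1.3839/1.46981724 = 0.94155c.
That velocity, transformed to the rest frame of the base station: (0.94155+0.865)/(1+0.94155·0.865) = 1.80655/1.81444075 = 0.99565c.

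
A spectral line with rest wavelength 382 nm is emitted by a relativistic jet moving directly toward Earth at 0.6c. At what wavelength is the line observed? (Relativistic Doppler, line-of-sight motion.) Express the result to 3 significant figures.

191 nm

Relativistic Doppler for wavelength: λ_obs = λ_src · √((1−β)/(1+β)).
With β = 0.6: factor = √(0.4/1.6) = 0.5.
λ_obs = 382 × 0.5 = 191 nm.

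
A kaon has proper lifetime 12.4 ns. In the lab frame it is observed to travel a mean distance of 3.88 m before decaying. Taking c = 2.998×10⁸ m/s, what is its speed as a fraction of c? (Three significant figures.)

0.722c

d = βγcτ ⇒ βγ = d/(cτ) = 3.880 m / (3.71752 m) = 1.0437.
β = (βγ)/√(1+(βγ)²) = 1.0437/√2.08931 = 0.722.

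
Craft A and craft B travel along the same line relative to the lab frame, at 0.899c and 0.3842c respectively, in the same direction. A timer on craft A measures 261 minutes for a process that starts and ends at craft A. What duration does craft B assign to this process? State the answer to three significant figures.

The velocity of craft A relative to craft B is (0.899 − 0.3842)c / (1 − 0.899×0.3842) = 0.78643c; relative speed 0.78643c.
γ for this relative speed: γ = 1/√(1 − 0.618472) = 1.619.
The clock on craft A records proper time, so craft B measures Δt = γΔτ = 1.619 × 261 = 423 minutes.

423 minutes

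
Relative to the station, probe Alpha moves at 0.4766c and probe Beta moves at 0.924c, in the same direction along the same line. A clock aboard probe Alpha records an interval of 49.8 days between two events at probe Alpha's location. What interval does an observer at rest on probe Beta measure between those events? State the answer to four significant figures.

The velocity of probe Alpha relative to probe Beta is (0.4766 − 0.924)c / (1 − 0.4766×0.924) = −0.79947c; relative speed 0.79947c.
At |u| = 0.79947c, γ = (1 − 0.639152)^(−1/2) = 1.6647.
Probe Alpha's interval is proper; time dilation gives Δt_B = γΔτ = 1.6647 × 49.8 days = 82.90 days.

82.90 days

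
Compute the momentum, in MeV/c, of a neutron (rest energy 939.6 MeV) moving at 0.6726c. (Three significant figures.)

γ = 1/√(1 − β²) = 1/√(1 − 0.45239076) = 1/√0.54760924 = 1/0.740006 = 1.3513.
Momentum: p = γβ·mc = 1.3513 × 0.6726 × 939.6 MeV/c = 854 MeV/c.

854 MeV/c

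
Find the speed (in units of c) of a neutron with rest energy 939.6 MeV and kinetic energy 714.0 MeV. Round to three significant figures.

0.823c

γ = 1 + K/(mc²) = 1 + 714.0/939.6 = 1.7599.
β = √(1 − 1/γ²) = √(1 − 0.322867) = √0.677133 = 0.823.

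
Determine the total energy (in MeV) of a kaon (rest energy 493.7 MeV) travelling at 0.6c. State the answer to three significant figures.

617 MeV

γ = 1/√(1 − β²) = 1/√(1 − 0.36) = 1/√0.64 = 1/0.8 = 1.25.
Total energy: E = γmc² = 1.25 × 493.7 MeV = 617 MeV.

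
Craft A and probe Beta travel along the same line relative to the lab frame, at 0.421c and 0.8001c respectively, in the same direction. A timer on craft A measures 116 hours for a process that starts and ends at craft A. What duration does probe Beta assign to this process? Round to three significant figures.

The velocity of craft A relative to probe Beta is (0.421 − 0.8001)c / (1 − 0.421×0.8001) = −0.57166c; relative speed 0.57166c.
γ for this relative speed: γ = 1/√(1 − 0.326795) = 1.2188.
The clock on craft A records proper time, so probe Beta measures Δt = γΔτ = 1.2188 × 116 = 141 hours.

141 hours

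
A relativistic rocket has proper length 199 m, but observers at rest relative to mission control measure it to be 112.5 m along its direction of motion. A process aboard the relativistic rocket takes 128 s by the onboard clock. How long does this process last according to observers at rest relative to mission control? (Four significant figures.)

226.4 s

Length contraction gives γ = L₀/L = 199/112.5 = 1.76889.
The same γ dilates the second interval: 1.76889 × 128 s = 226.4 s.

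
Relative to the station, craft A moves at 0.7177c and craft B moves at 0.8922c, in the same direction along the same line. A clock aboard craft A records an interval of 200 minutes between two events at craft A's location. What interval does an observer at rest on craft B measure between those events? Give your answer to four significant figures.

228.7 minutes

Speed of craft A in craft B's frame: u = (v_A − v_B)/(1 − v_A v_B/c²) = (0.7177 − 0.8922)/(1 − 0.7177×0.8922) = −0.1745/0.35966806 = −0.48517; |u| = 0.48517c.
At |u| = 0.48517c, γ = (1 − 0.23539)^(−1/2) = 1.1436.
Craft A's interval is proper; time dilation gives Δt_B = γΔτ = 1.1436 × 200 minutes = 228.7 minutes.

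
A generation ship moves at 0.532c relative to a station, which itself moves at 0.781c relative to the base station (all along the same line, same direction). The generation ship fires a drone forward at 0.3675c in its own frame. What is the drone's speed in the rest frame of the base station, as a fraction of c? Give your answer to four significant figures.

0.9658c

Compose velocities in two stages. Stage 1 (into S'): u₁ = (0.3675+0.532)/(1+0.3675×0.532) = 0.7524.
Stage 2 (into S): u = (0.7524+0.781)/(1+0.7524×0.781) = 0.96585, so the speed is 0.9658c.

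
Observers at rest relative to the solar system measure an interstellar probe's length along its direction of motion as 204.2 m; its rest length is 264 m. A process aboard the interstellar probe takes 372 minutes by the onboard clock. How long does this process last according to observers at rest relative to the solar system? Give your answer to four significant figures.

γ = L₀/L = 264/204.2 = 1.29285.
Δt = γΔτ = 1.29285 × 372 = 480.9 minutes.

480.9 minutes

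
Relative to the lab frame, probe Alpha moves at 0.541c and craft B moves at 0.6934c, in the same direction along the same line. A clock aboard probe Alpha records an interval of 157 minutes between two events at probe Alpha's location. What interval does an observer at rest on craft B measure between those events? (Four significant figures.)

The velocity of probe Alpha relative to craft B is (0.541 − 0.6934)c / (1 − 0.541×0.6934) = −0.24389c; relative speed 0.24389c.
γ for this relative speed: γ = 1/√(1 − 0.0594823) = 1.0311.
Probe Alpha's interval is proper; time dilation gives Δt_B = γΔτ = 1.0311 × 157 minutes = 161.9 minutes.

161.9 minutes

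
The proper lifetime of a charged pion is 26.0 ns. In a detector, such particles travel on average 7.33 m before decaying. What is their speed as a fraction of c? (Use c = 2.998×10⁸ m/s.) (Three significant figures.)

0.685c

d = βγcτ ⇒ βγ = d/(cτ) = 7.330 m / (7.7948 m) = 0.94037.
β = (βγ)/√(1+(βγ)²) = 0.94037/√1.884296 = 0.685.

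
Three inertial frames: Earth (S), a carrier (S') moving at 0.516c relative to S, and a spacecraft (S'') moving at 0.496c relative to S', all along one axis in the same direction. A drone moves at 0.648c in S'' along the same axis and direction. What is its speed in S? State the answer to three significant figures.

0.955c

First combine the drone and spacecraft (S''→S'): u₁ = (0.648 + 0.496)/(1 + 0.648×0.496) = 1.144/1.321408 = 0.86574.
Then combine with the carrier (S'→S): u = (0.86574 + 0.516)/(1 + 0.86574×0.516) = 1.38174/1.44672184 = 0.95508.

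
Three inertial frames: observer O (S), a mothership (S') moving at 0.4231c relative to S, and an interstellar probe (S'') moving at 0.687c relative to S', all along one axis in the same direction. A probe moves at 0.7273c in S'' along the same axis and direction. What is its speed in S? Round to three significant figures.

First combine the probe and interstellar probe (S''→S'): u₁ = (0.7273 + 0.687)/(1 + 0.7273×0.687) = 1.4143/1.4996551 = 0.94308.
Then combine with the mothership (S'→S): u = (0.94308 + 0.4231)/(1 + 0.94308×0.4231) = 1.36618/1.399017148 = 0.97653.

0.977c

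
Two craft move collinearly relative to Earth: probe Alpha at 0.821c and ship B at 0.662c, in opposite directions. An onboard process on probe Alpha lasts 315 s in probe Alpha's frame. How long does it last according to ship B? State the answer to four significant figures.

1136 s

Transform probe Alpha's velocity into ship B's frame: (0.821 + 0.662)/(1 + 0.821·0.662) = 1.483/1.543502, so the relative speed is 0.9608c.
At |u| = 0.9608c, γ = (1 − 0.923137)^(−1/2) = 3.607.
The clock on probe Alpha records proper time, so ship B measures Δt = γΔτ = 3.607 × 315 = 1136 s.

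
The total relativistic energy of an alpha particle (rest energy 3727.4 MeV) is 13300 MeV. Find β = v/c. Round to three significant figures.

γ = E/(mc²) = 13300/3727.4 = 3.5682.
β = √(1 − 1/γ²) = √(1 − 0.0785419) = √0.9214581 = 0.960.

0.960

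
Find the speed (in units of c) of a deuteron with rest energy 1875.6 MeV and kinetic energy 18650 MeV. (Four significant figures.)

0.9958c

K = (γ−1)mc², so γ = 1 + 18650/1875.6 = 10.943.
Then v/c = √(1 − γ⁻²) = √(1 − 0.00835078) = √0.99164922 = 0.9958.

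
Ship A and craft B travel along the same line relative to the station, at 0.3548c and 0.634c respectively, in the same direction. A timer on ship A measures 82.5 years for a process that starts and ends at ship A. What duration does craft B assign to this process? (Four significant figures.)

88.44 years

Speed of ship A in craft B's frame: u = (v_A − v_B)/(1 − v_A v_B/c²) = (0.3548 − 0.634)/(1 − 0.3548×0.634) = −0.2792/0.7750568 = −0.36023; |u| = 0.36023c.
γ for this relative speed: γ = 1/√(1 − 0.129766) = 1.072.
The clock on ship A records proper time, so craft B measures Δt = γΔτ = 1.072 × 82.5 = 88.44 years.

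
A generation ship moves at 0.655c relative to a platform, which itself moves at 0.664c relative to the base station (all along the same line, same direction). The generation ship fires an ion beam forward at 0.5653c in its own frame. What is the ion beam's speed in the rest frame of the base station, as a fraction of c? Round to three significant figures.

First combine the ion beam and generation ship (S''→S'): u₁ = (0.5653 + 0.655)/(1 + 0.5653×0.655) = 1.2203/1.3702715 = 0.89055.
Then combine with the platform (S'→S): u = (0.89055 + 0.664)/(1 + 0.89055×0.664) = 1.55455/1.5913252 = 0.97689.

0.977c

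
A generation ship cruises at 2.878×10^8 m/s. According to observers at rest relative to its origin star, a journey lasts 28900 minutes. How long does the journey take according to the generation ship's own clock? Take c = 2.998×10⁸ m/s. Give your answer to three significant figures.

8090 minutes

β = v/c = (2.878×10^8 m/s)/(2.998×10⁸ m/s) = 0.959973.
With β = 0.959973, γ = 1/√(1 − 0.959973²) = 1/√0.07845184 = 3.5702.
The moving clock records proper time: Δτ = Δt/γ = 28900/3.5702 = 8090 minutes.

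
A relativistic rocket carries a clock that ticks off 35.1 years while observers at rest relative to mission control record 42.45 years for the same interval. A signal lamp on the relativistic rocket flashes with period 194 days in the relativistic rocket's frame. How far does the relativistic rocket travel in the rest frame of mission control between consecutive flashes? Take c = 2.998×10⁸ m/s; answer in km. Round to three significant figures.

From Δt = γΔτ: γ = 42.45/35.1 = 1.2094.
β = √(1 − 1/γ²) = 0.56241. Lab-frame period = γτ = 1.2094×194 days = 234.62 days. Distance = βc × γτ = 0.56241 × 2.998×10⁸ m/s × 20271168 s = 3.4179×10^15 m = 3.42×10^12 km.

3.42×10^12 km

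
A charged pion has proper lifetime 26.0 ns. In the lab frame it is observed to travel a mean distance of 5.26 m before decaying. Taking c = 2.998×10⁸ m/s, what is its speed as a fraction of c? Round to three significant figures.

0.559c

Let x = d/(cτ) = 5.260 m / (2.998×10⁸ m/s × 2.600×10^-8 s) = 0.67481. Since d = βγcτ, x = βγ = β/√(1−β²).
Solving: β² = x²/(1+x²) = 0.455369/1.455369 = 0.312889, so β = 0.559.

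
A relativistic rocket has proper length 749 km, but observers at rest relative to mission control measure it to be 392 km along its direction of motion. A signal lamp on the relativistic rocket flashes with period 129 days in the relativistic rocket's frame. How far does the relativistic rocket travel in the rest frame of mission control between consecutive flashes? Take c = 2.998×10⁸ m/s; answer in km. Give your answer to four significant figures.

γ = L₀/L = 749/392 = 1.91071.
β = √(1 − 1/γ²) = 0.85211. Lab-frame period = γτ = 1.91071×129 days = 246.48 days. Distance = βc × γτ = 0.85211 × 2.998×10⁸ m/s × 21295872 s = 5.4403×10^15 m = 5.440×10^12 km.

5.440×10^12 km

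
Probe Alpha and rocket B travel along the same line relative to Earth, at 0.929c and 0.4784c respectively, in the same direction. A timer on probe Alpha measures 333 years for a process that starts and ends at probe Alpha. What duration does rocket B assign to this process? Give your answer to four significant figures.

Transform probe Alpha's velocity into rocket B's frame: (0.929 − 0.4784)/(1 − 0.929·0.4784) = 0.4506/0.5555664, so the relative speed is 0.81106c.
γ for this relative speed: γ = 1/√(1 − 0.657818) = 1.7095.
Probe Alpha's interval is proper; time dilation gives Δt_B = γΔτ = 1.7095 × 333 years = 569.3 years.

569.3 years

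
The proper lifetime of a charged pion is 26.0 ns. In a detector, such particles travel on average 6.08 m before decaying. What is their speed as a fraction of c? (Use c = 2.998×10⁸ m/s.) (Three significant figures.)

Lab distance = (lab lifetime)·v = γτ·βc, so βγ = d/(cτ) = 6.080/(2.998×10⁸ × 2.600×10^-8) = 0.78001.
With βγ = 0.78001: γ² = 1 + (βγ)² = 1.608416, and β = (βγ)/γ = 0.78001/1.26823 = 0.615.

0.615c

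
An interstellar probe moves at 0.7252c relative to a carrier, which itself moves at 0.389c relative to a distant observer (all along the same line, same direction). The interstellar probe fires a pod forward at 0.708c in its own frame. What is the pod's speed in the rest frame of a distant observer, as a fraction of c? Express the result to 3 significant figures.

0.976c

First combine the pod and interstellar probe (S''→S'): u₁ = (0.708 + 0.7252)/(1 + 0.708×0.7252) = 1.4332/1.5134416 = 0.94698.
Then combine with the carrier (S'→S): u = (0.94698 + 0.389)/(1 + 0.94698×0.389) = 1.33598/1.36837522 = 0.97633.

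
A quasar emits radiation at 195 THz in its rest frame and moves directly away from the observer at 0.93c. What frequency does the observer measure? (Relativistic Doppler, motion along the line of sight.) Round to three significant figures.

37.1 THz

Relativistic Doppler (source moving away): f_obs = f_src · √((1−β)/(1+β)).
With β = 0.93: factor = √(0.07/1.93) = 0.19045.
f_obs = 195 × 0.19045 = 37.1 THz.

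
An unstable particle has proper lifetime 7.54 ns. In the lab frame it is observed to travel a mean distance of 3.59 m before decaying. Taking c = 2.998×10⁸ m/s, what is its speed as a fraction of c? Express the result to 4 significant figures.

0.8462c

Lab distance = (lab lifetime)·v = γτ·βc, so βγ = d/(cτ) = 3.590/(2.998×10⁸ × 7.540×10^-9) = 1.5881.
With βγ = 1.5881: γ² = 1 + (βγ)² = 3.52206, and β = (βγ)/γ = 1.5881/1.87672 = 0.8462.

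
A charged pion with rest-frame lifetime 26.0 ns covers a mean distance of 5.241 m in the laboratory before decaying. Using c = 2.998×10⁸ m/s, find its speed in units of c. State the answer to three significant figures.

Lab distance = (lab lifetime)·v = γτ·βc, so βγ = d/(cτ) = 5.241/(2.998×10⁸ × 2.600×10^-8) = 0.67237.
With βγ = 0.67237: γ² = 1 + (βγ)² = 1.452081, and β = (βγ)/γ = 0.67237/1.20502 = 0.558.

0.558c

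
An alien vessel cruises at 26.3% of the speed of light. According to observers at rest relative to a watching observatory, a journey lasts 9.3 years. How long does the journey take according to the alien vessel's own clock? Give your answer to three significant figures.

8.97 years

γ = 1/√(1 − β²) = 1/√(1 − 0.069169) = 1/√0.930831 = 1/0.964796 = 1.0365.
The alien vessel's clock runs slow as seen from a watching observatory, so Δτ = Δt/γ = 9.3/1.0365 = 8.97 years.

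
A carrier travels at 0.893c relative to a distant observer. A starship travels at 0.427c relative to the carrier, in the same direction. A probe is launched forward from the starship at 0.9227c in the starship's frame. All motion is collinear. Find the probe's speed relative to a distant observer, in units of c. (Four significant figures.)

0.9982c

First combine the probe and starship (S''→S'): u₁ = (0.9227 + 0.427)/(1 + 0.9227×0.427) = 1.3497/1.3939929 = 0.96823.
Then combine with the carrier (S'→S): u = (0.96823 + 0.893)/(1 + 0.96823×0.893) = 1.86123/1.86462939 = 0.99818.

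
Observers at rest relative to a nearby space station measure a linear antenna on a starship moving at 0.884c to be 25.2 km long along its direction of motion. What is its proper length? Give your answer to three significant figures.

γ = 1/√(1 − β²) = 1/√(1 − 0.781456) = 1/√0.218544 = 1/0.467487 = 2.1391.
Proper length: L₀ = γ·L = 2.1391 × 25.2 = 53.9 km.

53.9 km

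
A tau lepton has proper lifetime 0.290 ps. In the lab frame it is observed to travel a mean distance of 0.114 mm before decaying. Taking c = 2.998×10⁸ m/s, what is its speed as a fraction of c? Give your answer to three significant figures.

Lab distance = (lab lifetime)·v = γτ·βc, so βγ = d/(cτ) = 1.140×10^-4/(2.998×10⁸ × 2.900×10^-13) = 1.3112.
With βγ = 1.3112: γ² = 1 + (βγ)² = 2.71925, and β = (βγ)/γ = 1.3112/1.64901 = 0.795.

0.795c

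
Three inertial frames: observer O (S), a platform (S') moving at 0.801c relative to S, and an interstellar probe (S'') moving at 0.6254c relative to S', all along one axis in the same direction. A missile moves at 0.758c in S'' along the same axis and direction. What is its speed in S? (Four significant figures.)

Apply u = (u'+v)/(1+u'v) twice. Missile in the platform frame: (0.758+0.6254)/(1+0.758·0.6254) = 1.3834/1.4740532 = 0.9385c.
That velocity, transformed to the rest frame of observer O: (0.9385+0.801)/(1+0.9385·0.801) = 1.7395/1.7517385 = 0.99301c.

0.9930c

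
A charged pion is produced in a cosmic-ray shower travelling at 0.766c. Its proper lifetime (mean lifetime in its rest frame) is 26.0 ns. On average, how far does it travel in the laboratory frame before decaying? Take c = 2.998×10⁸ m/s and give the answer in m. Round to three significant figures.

9.29 m

With β = 0.766, γ = 1/√(1 − 0.766²) = 1/√0.413244 = 1.5556.
Lab-frame lifetime: Δt = γτ = 1.5556 × 26.0 ns = 40.446 ns.
Distance: d = vΔt = 0.766 × 2.998×10⁸ m/s × 4.0446×10^-8 s = 9.29 m.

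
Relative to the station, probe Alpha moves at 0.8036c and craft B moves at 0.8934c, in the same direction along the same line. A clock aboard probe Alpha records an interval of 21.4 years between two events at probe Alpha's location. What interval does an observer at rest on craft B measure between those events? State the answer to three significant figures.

The velocity of probe Alpha relative to craft B is (0.8036 − 0.8934)c / (1 − 0.8036×0.8934) = −0.31837c; relative speed 0.31837c.
γ for this relative speed: γ = 1/√(1 − 0.101359) = 1.0549.
The clock on probe Alpha records proper time, so craft B measures Δt = γΔτ = 1.0549 × 21.4 = 22.6 years.

22.6 years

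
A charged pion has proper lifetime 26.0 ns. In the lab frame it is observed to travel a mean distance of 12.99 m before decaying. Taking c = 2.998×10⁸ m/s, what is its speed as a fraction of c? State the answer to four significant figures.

0.8575c

d = βγcτ ⇒ βγ = d/(cτ) = 12.99 m / (7.7948 m) = 1.6665.
β = (βγ)/√(1+(βγ)²) = 1.6665/√3.77722 = 0.8575.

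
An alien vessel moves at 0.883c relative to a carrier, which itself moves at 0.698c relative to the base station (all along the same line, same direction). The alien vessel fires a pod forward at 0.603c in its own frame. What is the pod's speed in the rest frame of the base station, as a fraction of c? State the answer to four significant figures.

Compose velocities in two stages. Stage 1 (into S'): u₁ = (0.603+0.883)/(1+0.603×0.883) = 0.96969.
Stage 2 (into S): u = (0.96969+0.698)/(1+0.96969×0.698) = 0.99454, so the speed is 0.9945c.

0.9945c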